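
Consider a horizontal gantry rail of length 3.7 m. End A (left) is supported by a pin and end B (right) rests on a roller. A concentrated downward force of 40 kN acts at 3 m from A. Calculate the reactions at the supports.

Moments about A: B_y·3.7 − 40·3 = 0 → B_y = 120/3.7 = 32.4324 ≈ 32.43 kN.
ΣF_y = 0: A_y + 32.4324 − 40 = 0 → A_y = 7.568 kN.
ΣF_x = 0: no horizontal applied forces, so A_x = 0.

A_x = 0, A_y = 7.568 kN, B_y = 32.43 kN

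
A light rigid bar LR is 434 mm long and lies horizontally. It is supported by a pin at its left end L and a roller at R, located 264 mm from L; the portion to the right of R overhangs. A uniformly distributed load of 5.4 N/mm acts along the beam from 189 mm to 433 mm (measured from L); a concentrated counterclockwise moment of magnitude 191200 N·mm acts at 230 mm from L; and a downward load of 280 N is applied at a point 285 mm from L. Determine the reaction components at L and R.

L_x = 0, L_y = 467.4 N, R_y = 1130 N

Resultant of the distributed load: 5.4 × 244 = 1317.6 N at 311 mm from L.
Taking moments about L: R_y·264 − (5.4·244)·311 + 191200 − 280·285 = 0 → R_y = 298373.6/264 = 1130.2 ≈ 1130 N.
ΣF_y = 0: L_y + 1130.2 − 5.4·244 − 280 = 0 → L_y = 467.4 N.
ΣF_x = 0: no horizontal applied forces, so L_x = 0.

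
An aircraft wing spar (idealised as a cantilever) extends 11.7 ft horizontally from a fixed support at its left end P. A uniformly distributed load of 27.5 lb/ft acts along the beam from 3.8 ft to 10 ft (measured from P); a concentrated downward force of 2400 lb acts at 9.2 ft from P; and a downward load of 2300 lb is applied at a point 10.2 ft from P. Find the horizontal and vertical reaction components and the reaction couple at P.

Resultant of the distributed load: 27.5 × 6.2 = 170.5 lb at 6.9 ft from P.
ΣF_x = 0: P_x = 0.
ΣF_y = 0: P_y − 27.5·6.2 − 2400 − 2300 = 0 → P_y = 4870 lb.
ΣM about P: M_P − (27.5·6.2)·6.9 − 2400·9.2 − 2300·10.2 = 0 → M_P = 46720 lb·ft.

P_x = 0, P_y = 4870 lb, M_P = 46720 lb·ft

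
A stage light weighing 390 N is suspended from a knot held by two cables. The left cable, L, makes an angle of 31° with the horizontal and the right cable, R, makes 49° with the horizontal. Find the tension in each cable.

ΣF_x = 0: −T_L·cos31° + T_R·cos49° = 0 → T_R = 1.30654·T_L.
ΣF_y = 0: T_L·sin31° + T_R·sin49° = 390.
Substitute: T_L·(0.515038 + 1.30654·0.75471) = 390 → T_L = 259.81 ≈ 259.8 N.
Then T_R = 1.30654 × 259.81 = 339.5 N.

T_L = 259.8 N, T_R = 339.5 N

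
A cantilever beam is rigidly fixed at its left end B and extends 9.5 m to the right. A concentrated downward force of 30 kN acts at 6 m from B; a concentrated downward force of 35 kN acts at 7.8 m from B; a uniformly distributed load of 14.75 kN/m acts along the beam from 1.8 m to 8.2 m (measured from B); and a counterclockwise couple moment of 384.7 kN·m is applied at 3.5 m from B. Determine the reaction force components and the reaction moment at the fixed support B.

B_x = 0, B_y = 159.4 kN, M_B = 540.3 kN·m

Resultant of the distributed load: 14.75 × 6.4 = 94.4 kN at 5 m from B.
ΣF_x = 0: B_x = 0.
ΣF_y = 0: B_y − 30 − 35 − 14.75·6.4 = 0 → B_y = 159.4 kN.
ΣM about B: M_B − 30·6 − 35·7.8 − (14.75·6.4)·5 + 384.7 = 0 → M_B = 540.3 kN·m.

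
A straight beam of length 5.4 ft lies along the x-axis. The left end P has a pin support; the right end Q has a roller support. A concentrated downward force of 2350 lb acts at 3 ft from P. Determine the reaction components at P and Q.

P_x = 0, P_y = 1044 lb, Q_y = 1306 lb

ΣM about P: Q_y·5.4 − 2350·3 = 0 → Q_y = 7050/5.4 = 1305.56 ≈ 1306 lb.
ΣF_y = 0: P_y + 1305.56 − 2350 = 0 → P_y = 1044 lb.
ΣF_x = 0: no horizontal applied forces, so P_x = 0.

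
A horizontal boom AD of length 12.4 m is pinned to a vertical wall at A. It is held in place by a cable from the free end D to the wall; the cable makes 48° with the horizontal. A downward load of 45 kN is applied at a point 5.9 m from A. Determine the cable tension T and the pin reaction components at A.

T = 28.81 kN, A_x = 19.28 kN, A_y = 23.59 kN

ΣM about A: T·sin48°·12.4 − 45·5.9 = 0 → T = 265.5/(12.4·0.743145) = 28.8117 ≈ 28.81 kN.
ΣF_x = 0: A_x − T·cos48° = 0 → A_x = 28.8117 × 0.669131 = 19.28 kN.
ΣF_y = 0: A_y + T·sin48° − 45 = 0 → A_y = 45 − 28.8117 × 0.743145 = 23.59 kN.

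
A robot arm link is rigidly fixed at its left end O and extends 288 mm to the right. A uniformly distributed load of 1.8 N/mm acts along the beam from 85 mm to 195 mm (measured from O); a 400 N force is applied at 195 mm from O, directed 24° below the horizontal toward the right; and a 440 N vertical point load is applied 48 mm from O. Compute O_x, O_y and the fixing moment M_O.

Resultant of the distributed load: 1.8 × 110 = 198 N at 140 mm from O.
ΣF_x = 0: O_x + 400·cos24° = 0 → O_x = -365.4 N.
ΣF_y = 0: O_y − 1.8·110 − 400·sin24° − 440 = 0 → O_y = 800.7 N.
ΣM about O: M_O − (1.8·110)·140 − 400·sin24°·195 − 440·48 = 0 → M_O = 80570 N·mm.

O_x = -365.4 N, O_y = 800.7 N, M_O = 80570 N·mm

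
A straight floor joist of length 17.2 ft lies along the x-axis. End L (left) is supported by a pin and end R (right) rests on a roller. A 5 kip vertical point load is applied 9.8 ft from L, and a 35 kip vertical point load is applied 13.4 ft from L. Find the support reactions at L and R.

L_x = 0, L_y = 9.884 kip, R_y = 30.12 kip

ΣM about L: R_y·17.2 − 5·9.8 − 35·13.4 = 0 → R_y = 518/17.2 = 30.1163 ≈ 30.12 kip.
ΣF_y = 0: L_y + 30.1163 − 5 − 35 = 0 → L_y = 9.884 kip.
ΣF_x = 0: no horizontal applied forces, so L_x = 0.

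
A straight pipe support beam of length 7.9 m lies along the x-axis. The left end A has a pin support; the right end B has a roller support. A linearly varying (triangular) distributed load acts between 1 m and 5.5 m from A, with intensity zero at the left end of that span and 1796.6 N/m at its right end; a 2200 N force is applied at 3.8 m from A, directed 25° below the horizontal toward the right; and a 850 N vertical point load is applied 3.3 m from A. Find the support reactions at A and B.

Resultant of the triangular load: ½ × 1796.6 × 4.5 = 4042.35 N, acting at 4 m from A (one-third of the span from the peak).
Taking moments about A: B_y·7.9 − (½·1796.6·4.5)·4 − 2200·sin25°·3.8 − 850·3.3 = 0 → B_y = 22507.5/7.9 = 2849.05 ≈ 2849 N.
ΣF_y = 0: A_y + 2849.05 − ½·1796.6·4.5 − 2200·sin25° − 850 = 0 → A_y = 2973 N.
ΣF_x = 0: A_x + 2200·cos25° = 0 → A_x = -1994 N.

A_x = -1994 N, A_y = 2973 N, B_y = 2849 N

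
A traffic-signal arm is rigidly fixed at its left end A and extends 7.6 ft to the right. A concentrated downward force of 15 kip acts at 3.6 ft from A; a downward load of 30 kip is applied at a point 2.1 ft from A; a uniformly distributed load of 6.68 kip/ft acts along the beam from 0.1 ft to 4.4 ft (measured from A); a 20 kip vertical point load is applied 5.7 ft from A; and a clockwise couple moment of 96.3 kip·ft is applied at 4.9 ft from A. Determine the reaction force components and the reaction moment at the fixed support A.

Resultant of the distributed load: 6.68 × 4.3 = 28.724 kip at 2.25 ft from A.
ΣF_x = 0: A_x = 0.
ΣF_y = 0: A_y − 15 − 30 − 6.68·4.3 − 20 = 0 → A_y = 93.72 kip.
ΣM about A: M_A − 15·3.6 − 30·2.1 − (6.68·4.3)·2.25 − 20·5.7 − 96.3 = 0 → M_A = 391.9 kip·ft.

A_x = 0, A_y = 93.72 kip, M_A = 391.9 kip·ft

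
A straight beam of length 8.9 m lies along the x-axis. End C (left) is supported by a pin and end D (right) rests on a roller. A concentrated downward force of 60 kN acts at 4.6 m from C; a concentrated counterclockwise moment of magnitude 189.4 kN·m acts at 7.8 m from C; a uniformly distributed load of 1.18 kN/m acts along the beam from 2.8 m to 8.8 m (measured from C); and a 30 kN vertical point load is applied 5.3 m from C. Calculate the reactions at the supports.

C_x = 0, C_y = 64.87 kN, D_y = 32.21 kN

Resultant of the distributed load: 1.18 × 6 = 7.08 kN at 5.8 m from C.
ΣM about C: D_y·8.9 − 60·4.6 + 189.4 − (1.18·6)·5.8 − 30·5.3 = 0 → D_y = 286.664/8.9 = 32.2094 ≈ 32.21 kN.
ΣF_y = 0: C_y + 32.2094 − 60 − 1.18·6 − 30 = 0 → C_y = 64.87 kN.
ΣF_x = 0: no horizontal applied forces, so C_x = 0.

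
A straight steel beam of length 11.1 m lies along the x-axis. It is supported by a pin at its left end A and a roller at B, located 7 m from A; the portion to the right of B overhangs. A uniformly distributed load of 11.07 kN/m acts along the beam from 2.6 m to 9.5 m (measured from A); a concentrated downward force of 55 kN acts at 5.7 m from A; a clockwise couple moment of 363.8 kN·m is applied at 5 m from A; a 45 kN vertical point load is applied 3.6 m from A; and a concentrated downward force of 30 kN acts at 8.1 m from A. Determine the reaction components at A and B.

Resultant of the distributed load: 11.07 × 6.9 = 76.383 kN at 6.05 m from A.
Taking moments about A: B_y·7 − (11.07·6.9)·6.05 − 55·5.7 − 363.8 − 45·3.6 − 30·8.1 = 0 → B_y = 1544.41715/7 = 220.631 ≈ 220.6 kN.
ΣF_y = 0: A_y + 220.631 − 11.07·6.9 − 55 − 45 − 30 = 0 → A_y = -14.25 kN.
ΣF_x = 0: no horizontal applied forces, so A_x = 0.

A_x = 0, A_y = -14.25 kN, B_y = 220.6 kN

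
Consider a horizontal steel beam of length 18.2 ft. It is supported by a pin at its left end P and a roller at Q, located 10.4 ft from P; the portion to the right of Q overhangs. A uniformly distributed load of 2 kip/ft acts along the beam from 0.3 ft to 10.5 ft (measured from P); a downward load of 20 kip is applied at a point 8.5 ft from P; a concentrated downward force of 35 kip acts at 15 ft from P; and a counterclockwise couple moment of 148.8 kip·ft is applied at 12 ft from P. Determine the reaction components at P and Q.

Resultant of the distributed load: 2 × 10.2 = 20.4 kip at 5.4 ft from P.
Taking moments about P: Q_y·10.4 − (2·10.2)·5.4 − 20·8.5 − 35·15 + 148.8 = 0 → Q_y = 656.36/10.4 = 63.1115 ≈ 63.11 kip.
ΣF_y = 0: P_y + 63.1115 − 2·10.2 − 20 − 35 = 0 → P_y = 12.29 kip.
ΣF_x = 0: no horizontal applied forces, so P_x = 0.

P_x = 0, P_y = 12.29 kip, Q_y = 63.11 kip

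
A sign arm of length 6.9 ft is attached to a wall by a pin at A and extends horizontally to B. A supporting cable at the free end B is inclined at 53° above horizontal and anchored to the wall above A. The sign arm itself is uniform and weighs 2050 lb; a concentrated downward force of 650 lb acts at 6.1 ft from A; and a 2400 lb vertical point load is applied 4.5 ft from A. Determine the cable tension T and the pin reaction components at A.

T = 3963 lb, A_x = 2385 lb, A_y = 1935 lb

ΣM about A: T·sin53°·6.9 − 2050·3.45 − 650·6.1 − 2400·4.5 = 0 → T = 21837.5/(6.9·0.798636) = 3962.83 ≈ 3963 lb.
ΣF_x = 0: A_x − T·cos53° = 0 → A_x = 3962.83 × 0.601815 = 2385 lb.
ΣF_y = 0: A_y + T·sin53° − 2050 − 650 − 2400 = 0 → A_y = 5100 − 3962.83 × 0.798636 = 1935 lb.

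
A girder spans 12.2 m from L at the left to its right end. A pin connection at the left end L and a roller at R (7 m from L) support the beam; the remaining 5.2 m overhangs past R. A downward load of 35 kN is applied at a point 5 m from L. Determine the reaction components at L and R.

ΣM about L: R_y·7 − 35·5 = 0 → R_y = 175/7 = 25.00 kN.
ΣF_y = 0: L_y + 25 − 35 = 0 → L_y = 10.00 kN.
ΣF_x = 0: no horizontal applied forces, so L_x = 0.

L_x = 0, L_y = 10.00 kN, R_y = 25.00 kN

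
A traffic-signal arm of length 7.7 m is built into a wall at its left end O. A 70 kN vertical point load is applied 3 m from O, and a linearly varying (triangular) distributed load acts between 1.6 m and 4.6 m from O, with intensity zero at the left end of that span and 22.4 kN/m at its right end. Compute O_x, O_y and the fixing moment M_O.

Resultant of the triangular load: ½ × 22.4 × 3 = 33.6 kN, acting at 3.6 m from O (one-third of the span from the peak).
ΣF_x = 0: O_x = 0.
ΣF_y = 0: O_y − 70 − ½·22.4·3 = 0 → O_y = 103.6 kN.
ΣM about O: M_O − 70·3 − (½·22.4·3)·3.6 = 0 → M_O = 331.0 kN·m.

O_x = 0, O_y = 103.6 kN, M_O = 331.0 kN·m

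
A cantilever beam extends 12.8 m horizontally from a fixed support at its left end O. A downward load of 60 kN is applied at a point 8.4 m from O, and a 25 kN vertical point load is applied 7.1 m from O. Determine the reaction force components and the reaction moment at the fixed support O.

ΣF_x = 0: O_x = 0.
ΣF_y = 0: O_y − 60 − 25 = 0 → O_y = 85.00 kN.
ΣM about O: M_O − 60·8.4 − 25·7.1 = 0 → M_O = 681.5 kN·m.

O_x = 0, O_y = 85.00 kN, M_O = 681.5 kN·m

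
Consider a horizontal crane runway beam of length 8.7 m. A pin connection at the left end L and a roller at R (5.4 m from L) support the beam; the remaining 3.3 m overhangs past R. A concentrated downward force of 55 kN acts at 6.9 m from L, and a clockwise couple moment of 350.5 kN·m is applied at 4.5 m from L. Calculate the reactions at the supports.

L_x = 0, L_y = -80.19 kN, R_y = 135.2 kN

Taking moments about L: R_y·5.4 − 55·6.9 − 350.5 = 0 → R_y = 730/5.4 = 135.185 ≈ 135.2 kN.
ΣF_y = 0: L_y + 135.185 − 55 = 0 → L_y = -80.19 kN.
ΣF_x = 0: no horizontal applied forces, so L_x = 0.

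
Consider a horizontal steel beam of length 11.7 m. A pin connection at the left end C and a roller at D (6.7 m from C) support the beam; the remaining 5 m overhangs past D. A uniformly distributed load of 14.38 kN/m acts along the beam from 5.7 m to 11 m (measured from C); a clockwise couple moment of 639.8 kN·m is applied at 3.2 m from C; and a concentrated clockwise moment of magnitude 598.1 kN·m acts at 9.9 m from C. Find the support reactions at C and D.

Resultant of the distributed load: 14.38 × 5.3 = 76.214 kN at 8.35 m from C.
Taking moments about C: D_y·6.7 − (14.38·5.3)·8.35 − 639.8 − 598.1 = 0 → D_y = 1874.2869/6.7 = 279.744 ≈ 279.7 kN.
ΣF_y = 0: C_y + 279.744 − 14.38·5.3 = 0 → C_y = -203.5 kN.
ΣF_x = 0: no horizontal applied forces, so C_x = 0.

C_x = 0, C_y = -203.5 kN, D_y = 279.7 kN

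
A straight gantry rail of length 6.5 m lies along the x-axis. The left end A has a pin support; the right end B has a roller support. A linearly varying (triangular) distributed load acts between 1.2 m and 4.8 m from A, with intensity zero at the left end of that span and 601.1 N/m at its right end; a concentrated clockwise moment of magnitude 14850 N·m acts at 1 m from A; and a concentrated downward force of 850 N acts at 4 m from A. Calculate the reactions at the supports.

A_x = 0, A_y = -1475 N, B_y = 3407 N

Resultant of the triangular load: ½ × 601.1 × 3.6 = 1081.98 N, acting at 3.6 m from A (one-third of the span from the peak).
ΣM about A: B_y·6.5 − (½·601.1·3.6)·3.6 − 14850 − 850·4 = 0 → B_y = 22145.128/6.5 = 3406.94 ≈ 3407 N.
ΣF_y = 0: A_y + 3406.94 − ½·601.1·3.6 − 850 = 0 → A_y = -1475 N.
ΣF_x = 0: no horizontal applied forces, so A_x = 0.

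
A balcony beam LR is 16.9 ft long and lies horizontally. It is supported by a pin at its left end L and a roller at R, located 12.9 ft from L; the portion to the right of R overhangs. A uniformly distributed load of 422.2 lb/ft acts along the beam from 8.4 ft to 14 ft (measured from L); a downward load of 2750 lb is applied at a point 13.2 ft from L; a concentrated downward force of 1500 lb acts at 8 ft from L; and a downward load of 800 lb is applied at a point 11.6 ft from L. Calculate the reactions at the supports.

Resultant of the distributed load: 422.2 × 5.6 = 2364.32 lb at 11.2 ft from L.
Taking moments about L: R_y·12.9 − (422.2·5.6)·11.2 − 2750·13.2 − 1500·8 − 800·11.6 = 0 → R_y = 84060.384/12.9 = 6516.31 ≈ 6516 lb.
ΣF_y = 0: L_y + 6516.31 − 422.2·5.6 − 2750 − 1500 − 800 = 0 → L_y = 898.0 lb.
ΣF_x = 0: no horizontal applied forces, so L_x = 0.

L_x = 0, L_y = 898.0 lb, R_y = 6516 lb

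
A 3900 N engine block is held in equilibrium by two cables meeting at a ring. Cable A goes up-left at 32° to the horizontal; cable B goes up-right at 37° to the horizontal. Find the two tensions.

ΣF_x = 0: −T_A·cos32° + T_B·cos37° = 0 → T_B = 1.06187·T_A.
ΣF_y = 0: T_A·sin32° + T_B·sin37° = 3900.
Substitute: T_A·(0.529919 + 1.06187·0.601815) = 3900 → T_A = 3336.28 ≈ 3336 N.
Then T_B = 1.06187 × 3336.28 = 3543 N.

T_A = 3336 N, T_B = 3543 N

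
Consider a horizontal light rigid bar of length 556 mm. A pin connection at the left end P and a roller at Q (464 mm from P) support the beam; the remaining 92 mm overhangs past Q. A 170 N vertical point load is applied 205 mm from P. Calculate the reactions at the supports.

P_x = 0, P_y = 94.89 N, Q_y = 75.11 N

Moments about P: Q_y·464 − 170·205 = 0 → Q_y = 34850/464 = 75.1078 ≈ 75.11 N.
ΣF_y = 0: P_y + 75.1078 − 170 = 0 → P_y = 94.89 N.
ΣF_x = 0: no horizontal applied forces, so P_x = 0.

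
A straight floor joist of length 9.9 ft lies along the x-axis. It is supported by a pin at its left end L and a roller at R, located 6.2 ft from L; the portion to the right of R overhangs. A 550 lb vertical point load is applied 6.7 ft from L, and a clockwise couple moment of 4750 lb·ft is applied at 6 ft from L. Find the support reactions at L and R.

L_x = 0, L_y = -810.5 lb, R_y = 1360 lb

Moments about L: R_y·6.2 − 550·6.7 − 4750 = 0 → R_y = 8435/6.2 = 1360.48 ≈ 1360 lb.
ΣF_y = 0: L_y + 1360.48 − 550 = 0 → L_y = -810.5 lb.
ΣF_x = 0: no horizontal applied forces, so L_x = 0.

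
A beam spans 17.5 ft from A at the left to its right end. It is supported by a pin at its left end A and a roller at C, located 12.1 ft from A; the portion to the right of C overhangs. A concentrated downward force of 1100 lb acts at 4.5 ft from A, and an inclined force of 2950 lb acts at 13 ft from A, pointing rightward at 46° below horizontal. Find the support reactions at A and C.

Taking moments about A: C_y·12.1 − 1100·4.5 − 2950·sin46°·13 = 0 → C_y = 32536.7/12.1 = 2688.98 ≈ 2689 lb.
ΣF_y = 0: A_y + 2688.98 − 1100 − 2950·sin46° = 0 → A_y = 533.1 lb.
ΣF_x = 0: A_x + 2950·cos46° = 0 → A_x = -2049 lb.

A_x = -2049 lb, A_y = 533.1 lb, C_y = 2689 lb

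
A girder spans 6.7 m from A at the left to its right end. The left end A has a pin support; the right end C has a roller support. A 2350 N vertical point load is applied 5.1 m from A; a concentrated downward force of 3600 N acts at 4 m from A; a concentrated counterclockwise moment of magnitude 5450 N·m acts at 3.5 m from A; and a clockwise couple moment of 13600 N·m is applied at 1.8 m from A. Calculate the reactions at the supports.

A_x = 0, A_y = 795.5 N, C_y = 5154 N

Taking moments about A: C_y·6.7 − 2350·5.1 − 3600·4 + 5450 − 13600 = 0 → C_y = 34535/6.7 = 5154.48 ≈ 5154 N.
ΣF_y = 0: A_y + 5154.48 − 2350 − 3600 = 0 → A_y = 795.5 N.
ΣF_x = 0: no horizontal applied forces, so A_x = 0.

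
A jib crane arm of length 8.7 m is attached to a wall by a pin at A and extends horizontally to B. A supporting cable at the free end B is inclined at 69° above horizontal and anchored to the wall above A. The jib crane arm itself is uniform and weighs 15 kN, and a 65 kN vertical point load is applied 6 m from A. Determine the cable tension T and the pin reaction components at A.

T = 56.05 kN, A_x = 20.09 kN, A_y = 27.67 kN

ΣM about A: T·sin69°·8.7 − 15·4.35 − 65·6 = 0 → T = 455.25/(8.7·0.93358) = 56.0505 ≈ 56.05 kN.
ΣF_x = 0: A_x − T·cos69° = 0 → A_x = 56.0505 × 0.358368 = 20.09 kN.
ΣF_y = 0: A_y + T·sin69° − 15 − 65 = 0 → A_y = 80 − 56.0505 × 0.93358 = 27.67 kN.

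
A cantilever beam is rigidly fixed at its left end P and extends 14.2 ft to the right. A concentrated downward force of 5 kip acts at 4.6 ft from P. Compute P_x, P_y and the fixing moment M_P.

P_x = 0, P_y = 5.000 kip, M_P = 23.00 kip·ft

ΣF_x = 0: P_x = 0.
ΣF_y = 0: P_y − 5 = 0 → P_y = 5.000 kip.
ΣM about P: M_P − 5·4.6 = 0 → M_P = 23.00 kip·ft.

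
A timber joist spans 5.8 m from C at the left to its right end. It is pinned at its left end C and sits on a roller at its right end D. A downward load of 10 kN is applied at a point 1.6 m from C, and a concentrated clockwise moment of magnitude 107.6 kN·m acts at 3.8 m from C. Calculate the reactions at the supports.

Taking moments about C: D_y·5.8 − 10·1.6 − 107.6 = 0 → D_y = 123.6/5.8 = 21.3103 ≈ 21.31 kN.
ΣF_y = 0: C_y + 21.3103 − 10 = 0 → C_y = -11.31 kN.
ΣF_x = 0: no horizontal applied forces, so C_x = 0.

C_x = 0, C_y = -11.31 kN, D_y = 21.31 kN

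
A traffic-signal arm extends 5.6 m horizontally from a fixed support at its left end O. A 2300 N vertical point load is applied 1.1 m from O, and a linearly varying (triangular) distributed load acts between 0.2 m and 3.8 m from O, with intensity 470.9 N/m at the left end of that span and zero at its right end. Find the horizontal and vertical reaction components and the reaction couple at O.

O_x = 0, O_y = 3148 N, M_O = 3717 N·m

Resultant of the triangular load: ½ × 470.9 × 3.6 = 847.62 N, acting at 1.4 m from O (one-third of the span from the peak).
ΣF_x = 0: O_x = 0.
ΣF_y = 0: O_y − 2300 − ½·470.9·3.6 = 0 → O_y = 3148 N.
ΣM about O: M_O − 2300·1.1 − (½·470.9·3.6)·1.4 = 0 → M_O = 3717 N·m.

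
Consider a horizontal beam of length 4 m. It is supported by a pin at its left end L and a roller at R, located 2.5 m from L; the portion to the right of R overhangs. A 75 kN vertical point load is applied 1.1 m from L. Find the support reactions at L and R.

Taking moments about L: R_y·2.5 − 75·1.1 = 0 → R_y = 82.5/2.5 = 33.00 kN.
ΣF_y = 0: L_y + 33 − 75 = 0 → L_y = 42.00 kN.
ΣF_x = 0: no horizontal applied forces, so L_x = 0.

L_x = 0, L_y = 42.00 kN, R_y = 33.00 kN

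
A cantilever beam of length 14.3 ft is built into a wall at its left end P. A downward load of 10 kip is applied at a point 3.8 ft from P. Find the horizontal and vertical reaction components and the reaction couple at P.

P_x = 0, P_y = 10.00 kip, M_P = 38.00 kip·ft

ΣF_x = 0: P_x = 0.
ΣF_y = 0: P_y − 10 = 0 → P_y = 10.00 kip.
ΣM about P: M_P − 10·3.8 = 0 → M_P = 38.00 kip·ft.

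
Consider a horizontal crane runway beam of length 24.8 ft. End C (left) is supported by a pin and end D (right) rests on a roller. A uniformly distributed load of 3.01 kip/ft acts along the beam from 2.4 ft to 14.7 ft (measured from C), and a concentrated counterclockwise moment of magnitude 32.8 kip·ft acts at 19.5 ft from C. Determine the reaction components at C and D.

Resultant of the distributed load: 3.01 × 12.3 = 37.023 kip at 8.55 ft from C.
Moments about C: D_y·24.8 − (3.01·12.3)·8.55 + 32.8 = 0 → D_y = 283.74665/24.8 = 11.4414 ≈ 11.44 kip.
ΣF_y = 0: C_y + 11.4414 − 3.01·12.3 = 0 → C_y = 25.58 kip.
ΣF_x = 0: no horizontal applied forces, so C_x = 0.

C_x = 0, C_y = 25.58 kip, D_y = 11.44 kip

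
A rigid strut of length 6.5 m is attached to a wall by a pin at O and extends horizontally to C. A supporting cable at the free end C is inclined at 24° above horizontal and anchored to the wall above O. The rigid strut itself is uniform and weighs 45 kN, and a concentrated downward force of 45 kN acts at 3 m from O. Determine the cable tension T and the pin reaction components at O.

ΣM about O: T·sin24°·6.5 − 45·3.25 − 45·3 = 0 → T = 281.25/(6.5·0.406737) = 106.381 ≈ 106.4 kN.
ΣF_x = 0: O_x − T·cos24° = 0 → O_x = 106.381 × 0.913545 = 97.18 kN.
ΣF_y = 0: O_y + T·sin24° − 45 − 45 = 0 → O_y = 90 − 106.381 × 0.406737 = 46.73 kN.

T = 106.4 kN, O_x = 97.18 kN, O_y = 46.73 kN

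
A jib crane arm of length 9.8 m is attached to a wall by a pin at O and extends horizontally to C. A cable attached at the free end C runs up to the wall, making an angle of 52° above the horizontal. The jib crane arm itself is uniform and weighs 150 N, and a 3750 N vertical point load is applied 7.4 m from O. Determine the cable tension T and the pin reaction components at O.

ΣM about O: T·sin52°·9.8 − 150·4.9 − 3750·7.4 = 0 → T = 28485/(9.8·0.788011) = 3688.57 ≈ 3689 N.
ΣF_x = 0: O_x − T·cos52° = 0 → O_x = 3688.57 × 0.615661 = 2271 N.
ΣF_y = 0: O_y + T·sin52° − 150 − 3750 = 0 → O_y = 3900 − 3688.57 × 0.788011 = 993.4 N.

T = 3689 N, O_x = 2271 N, O_y = 993.4 N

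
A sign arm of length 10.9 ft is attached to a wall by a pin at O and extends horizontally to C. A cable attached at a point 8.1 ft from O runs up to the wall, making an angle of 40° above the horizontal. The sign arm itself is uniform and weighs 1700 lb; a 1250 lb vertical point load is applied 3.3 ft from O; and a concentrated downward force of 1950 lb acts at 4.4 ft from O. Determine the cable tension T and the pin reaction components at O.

ΣM about O: T·sin40°·8.1 − 1700·5.45 − 1250·3.3 − 1950·4.4 = 0 → T = 21970/(8.1·0.642788) = 4219.66 ≈ 4220 lb.
ΣF_x = 0: O_x − T·cos40° = 0 → O_x = 4219.66 × 0.766044 = 3232 lb.
ΣF_y = 0: O_y + T·sin40° − 1700 − 1250 − 1950 = 0 → O_y = 4900 − 4219.66 × 0.642788 = 2188 lb.

T = 4220 lb, O_x = 3232 lb, O_y = 2188 lb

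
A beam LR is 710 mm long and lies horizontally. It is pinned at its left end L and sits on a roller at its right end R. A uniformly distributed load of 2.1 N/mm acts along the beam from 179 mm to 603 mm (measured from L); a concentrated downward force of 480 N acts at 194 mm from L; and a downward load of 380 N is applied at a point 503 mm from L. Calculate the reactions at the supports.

Resultant of the distributed load: 2.1 × 424 = 890.4 N at 391 mm from L.
Moments about L: R_y·710 − (2.1·424)·391 − 480·194 − 380·503 = 0 → R_y = 632406.4/710 = 890.713 ≈ 890.7 N.
ΣF_y = 0: L_y + 890.713 − 2.1·424 − 480 − 380 = 0 → L_y = 859.7 N.
ΣF_x = 0: no horizontal applied forces, so L_x = 0.

L_x = 0, L_y = 859.7 N, R_y = 890.7 N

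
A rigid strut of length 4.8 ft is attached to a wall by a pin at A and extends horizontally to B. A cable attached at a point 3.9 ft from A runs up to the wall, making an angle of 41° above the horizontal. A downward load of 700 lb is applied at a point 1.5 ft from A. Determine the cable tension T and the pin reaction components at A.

T = 410.4 lb, A_x = 309.7 lb, A_y = 430.8 lb

ΣM about A: T·sin41°·3.9 − 700·1.5 = 0 → T = 1050/(3.9·0.656059) = 410.376 ≈ 410.4 lb.
ΣF_x = 0: A_x − T·cos41° = 0 → A_x = 410.376 × 0.75471 = 309.7 lb.
ΣF_y = 0: A_y + T·sin41° − 700 = 0 → A_y = 700 − 410.376 × 0.656059 = 430.8 lb.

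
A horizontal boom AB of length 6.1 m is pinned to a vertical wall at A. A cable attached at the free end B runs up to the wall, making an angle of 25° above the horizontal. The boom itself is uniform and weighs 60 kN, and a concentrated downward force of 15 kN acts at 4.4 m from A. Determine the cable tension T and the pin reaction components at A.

ΣM about A: T·sin25°·6.1 − 60·3.05 − 15·4.4 = 0 → T = 249/(6.1·0.422618) = 96.5876 ≈ 96.59 kN.
ΣF_x = 0: A_x − T·cos25° = 0 → A_x = 96.5876 × 0.906308 = 87.54 kN.
ΣF_y = 0: A_y + T·sin25° − 60 − 15 = 0 → A_y = 75 − 96.5876 × 0.422618 = 34.18 kN.

T = 96.59 kN, A_x = 87.54 kN, A_y = 34.18 kN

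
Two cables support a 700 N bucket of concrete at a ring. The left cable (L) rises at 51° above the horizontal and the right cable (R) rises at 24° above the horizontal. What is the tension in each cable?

T_L = 662.0 N, T_R = 456.1 N

ΣF_x = 0: −T_L·cos51° + T_R·cos24° = 0 → T_R = 0.688877·T_L.
ΣF_y = 0: T_L·sin51° + T_R·sin24° = 700.
Substitute: T_L·(0.777146 + 0.688877·0.406737) = 700 → T_L = 662.04 ≈ 662.0 N.
Then T_R = 0.688877 × 662.04 = 456.1 N.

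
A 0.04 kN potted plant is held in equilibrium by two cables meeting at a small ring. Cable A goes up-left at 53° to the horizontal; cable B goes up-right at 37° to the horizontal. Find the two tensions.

T_A = 0.03195 kN, T_B = 0.02407 kN

ΣF_x = 0: −T_A·cos53° + T_B·cos37° = 0 → T_B = 0.753554·T_A.
ΣF_y = 0: T_A·sin53° + T_B·sin37° = 0.04.
Substitute: T_A·(0.798636 + 0.753554·0.601815) = 0.04 → T_A = 0.0319454 ≈ 0.03195 kN.
Then T_B = 0.753554 × 0.0319454 = 0.02407 kN.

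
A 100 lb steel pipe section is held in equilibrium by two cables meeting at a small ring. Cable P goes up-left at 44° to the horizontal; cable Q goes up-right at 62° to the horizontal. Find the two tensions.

T_P = 48.84 lb, T_Q = 74.83 lb

ΣF_x = 0: −T_P·cos44° + T_Q·cos62° = 0 → T_Q = 1.53223·T_P.
ΣF_y = 0: T_P·sin44° + T_Q·sin62° = 100.
Substitute: T_P·(0.694658 + 1.53223·0.882948) = 100 → T_P = 48.8392 ≈ 48.84 lb.
Then T_Q = 1.53223 × 48.8392 = 74.83 lb.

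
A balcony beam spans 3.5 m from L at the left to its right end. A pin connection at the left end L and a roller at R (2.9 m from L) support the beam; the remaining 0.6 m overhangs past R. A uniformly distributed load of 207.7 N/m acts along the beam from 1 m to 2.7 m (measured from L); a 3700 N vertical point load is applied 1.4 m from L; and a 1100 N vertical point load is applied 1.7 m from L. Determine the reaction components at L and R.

L_x = 0, L_y = 2497 N, R_y = 2656 N

Resultant of the distributed load: 207.7 × 1.7 = 353.09 N at 1.85 m from L.
Taking moments about L: R_y·2.9 − (207.7·1.7)·1.85 − 3700·1.4 − 1100·1.7 = 0 → R_y = 7703.2165/2.9 = 2656.28 ≈ 2656 N.
ΣF_y = 0: L_y + 2656.28 − 207.7·1.7 − 3700 − 1100 = 0 → L_y = 2497 N.
ΣF_x = 0: no horizontal applied forces, so L_x = 0.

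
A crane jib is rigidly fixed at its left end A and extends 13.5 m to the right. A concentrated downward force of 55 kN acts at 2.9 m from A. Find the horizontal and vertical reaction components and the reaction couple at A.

A_x = 0, A_y = 55.00 kN, M_A = 159.5 kN·m

ΣF_x = 0: A_x = 0.
ΣF_y = 0: A_y − 55 = 0 → A_y = 55.00 kN.
ΣM about A: M_A − 55·2.9 = 0 → M_A = 159.5 kN·m.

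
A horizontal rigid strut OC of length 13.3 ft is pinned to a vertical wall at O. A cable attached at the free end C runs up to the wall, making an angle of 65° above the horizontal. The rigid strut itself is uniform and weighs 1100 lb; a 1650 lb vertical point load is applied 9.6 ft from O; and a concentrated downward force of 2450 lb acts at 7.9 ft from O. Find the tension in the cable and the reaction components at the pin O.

ΣM about O: T·sin65°·13.3 − 1100·6.65 − 1650·9.6 − 2450·7.9 = 0 → T = 42510/(13.3·0.906308) = 3526.66 ≈ 3527 lb.
ΣF_x = 0: O_x − T·cos65° = 0 → O_x = 3526.66 × 0.422618 = 1490 lb.
ΣF_y = 0: O_y + T·sin65° − 1100 − 1650 − 2450 = 0 → O_y = 5200 − 3526.66 × 0.906308 = 2004 lb.

T = 3527 lb, O_x = 1490 lb, O_y = 2004 lb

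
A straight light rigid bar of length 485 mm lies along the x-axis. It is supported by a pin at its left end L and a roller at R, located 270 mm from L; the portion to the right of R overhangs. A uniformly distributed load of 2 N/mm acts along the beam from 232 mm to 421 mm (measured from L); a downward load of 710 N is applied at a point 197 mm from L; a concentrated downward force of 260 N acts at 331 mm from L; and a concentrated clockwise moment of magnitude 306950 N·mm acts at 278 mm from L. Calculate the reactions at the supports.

L_x = 0, L_y = -1083 N, R_y = 2431 N

Resultant of the distributed load: 2 × 189 = 378 N at 326.5 mm from L.
Moments about L: R_y·270 − (2·189)·326.5 − 710·197 − 260·331 − 306950 = 0 → R_y = 656297/270 = 2430.73 ≈ 2431 N.
ΣF_y = 0: L_y + 2430.73 − 2·189 − 710 − 260 = 0 → L_y = -1083 N.
ΣF_x = 0: no horizontal applied forces, so L_x = 0.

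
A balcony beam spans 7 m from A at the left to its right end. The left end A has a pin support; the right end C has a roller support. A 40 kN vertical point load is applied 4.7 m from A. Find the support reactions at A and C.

A_x = 0, A_y = 13.14 kN, C_y = 26.86 kN

Moments about A: C_y·7 − 40·4.7 = 0 → C_y = 188/7 = 26.8571 ≈ 26.86 kN.
ΣF_y = 0: A_y + 26.8571 − 40 = 0 → A_y = 13.14 kN.
ΣF_x = 0: no horizontal applied forces, so A_x = 0.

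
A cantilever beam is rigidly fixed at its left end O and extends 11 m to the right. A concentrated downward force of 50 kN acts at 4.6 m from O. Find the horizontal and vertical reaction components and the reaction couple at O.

O_x = 0, O_y = 50.00 kN, M_O = 230.0 kN·m

ΣF_x = 0: O_x = 0.
ΣF_y = 0: O_y − 50 = 0 → O_y = 50.00 kN.
ΣM about O: M_O − 50·4.6 = 0 → M_O = 230.0 kN·m.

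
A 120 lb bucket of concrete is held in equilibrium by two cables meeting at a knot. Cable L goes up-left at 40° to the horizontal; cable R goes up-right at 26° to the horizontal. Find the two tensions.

T_L = 118.1 lb, T_R = 100.6 lb

ΣF_x = 0: −T_L·cos40° + T_R·cos26° = 0 → T_R = 0.852303·T_L.
ΣF_y = 0: T_L·sin40° + T_R·sin26° = 120.
Substitute: T_L·(0.642788 + 0.852303·0.438371) = 120 → T_L = 118.062 ≈ 118.1 lb.
Then T_R = 0.852303 × 118.062 = 100.6 lb.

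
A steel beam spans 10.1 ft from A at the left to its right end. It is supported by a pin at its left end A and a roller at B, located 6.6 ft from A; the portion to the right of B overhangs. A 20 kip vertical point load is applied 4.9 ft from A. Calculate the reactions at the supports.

A_x = 0, A_y = 5.152 kip, B_y = 14.85 kip

Moments about A: B_y·6.6 − 20·4.9 = 0 → B_y = 98/6.6 = 14.8485 ≈ 14.85 kip.
ΣF_y = 0: A_y + 14.8485 − 20 = 0 → A_y = 5.152 kip.
ΣF_x = 0: no horizontal applied forces, so A_x = 0.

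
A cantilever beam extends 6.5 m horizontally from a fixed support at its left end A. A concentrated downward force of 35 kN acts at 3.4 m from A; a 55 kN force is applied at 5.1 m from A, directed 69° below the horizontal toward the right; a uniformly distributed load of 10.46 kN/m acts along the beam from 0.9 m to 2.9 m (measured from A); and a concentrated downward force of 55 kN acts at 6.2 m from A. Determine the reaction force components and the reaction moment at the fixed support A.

Resultant of the distributed load: 10.46 × 2 = 20.92 kN at 1.9 m from A.
ΣF_x = 0: A_x + 55·cos69° = 0 → A_x = -19.71 kN.
ΣF_y = 0: A_y − 35 − 55·sin69° − 10.46·2 − 55 = 0 → A_y = 162.3 kN.
ΣM about A: M_A − 35·3.4 − 55·sin69°·5.1 − (10.46·2)·1.9 − 55·6.2 = 0 → M_A = 761.6 kN·m.

A_x = -19.71 kN, A_y = 162.3 kN, M_A = 761.6 kN·m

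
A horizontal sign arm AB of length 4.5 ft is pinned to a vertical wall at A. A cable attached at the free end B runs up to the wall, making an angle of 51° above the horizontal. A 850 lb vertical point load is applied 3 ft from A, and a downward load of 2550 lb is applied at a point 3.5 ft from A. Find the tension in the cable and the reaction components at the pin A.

T = 3281 lb, A_x = 2065 lb, A_y = 850.0 lb

ΣM about A: T·sin51°·4.5 − 850·3 − 2550·3.5 = 0 → T = 11475/(4.5·0.777146) = 3281.24 ≈ 3281 lb.
ΣF_x = 0: A_x − T·cos51° = 0 → A_x = 3281.24 × 0.62932 = 2065 lb.
ΣF_y = 0: A_y + T·sin51° − 850 − 2550 = 0 → A_y = 3400 − 3281.24 × 0.777146 = 850.0 lb.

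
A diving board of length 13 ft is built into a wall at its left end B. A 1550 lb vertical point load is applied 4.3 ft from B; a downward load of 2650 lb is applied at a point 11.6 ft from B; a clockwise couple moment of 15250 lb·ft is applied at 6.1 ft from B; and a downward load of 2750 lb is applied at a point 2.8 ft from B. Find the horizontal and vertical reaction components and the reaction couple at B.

ΣF_x = 0: B_x = 0.
ΣF_y = 0: B_y − 1550 − 2650 − 2750 = 0 → B_y = 6950 lb.
ΣM about B: M_B − 1550·4.3 − 2650·11.6 − 15250 − 2750·2.8 = 0 → M_B = 60360 lb·ft.

B_x = 0, B_y = 6950 lb, M_B = 60360 lb·ft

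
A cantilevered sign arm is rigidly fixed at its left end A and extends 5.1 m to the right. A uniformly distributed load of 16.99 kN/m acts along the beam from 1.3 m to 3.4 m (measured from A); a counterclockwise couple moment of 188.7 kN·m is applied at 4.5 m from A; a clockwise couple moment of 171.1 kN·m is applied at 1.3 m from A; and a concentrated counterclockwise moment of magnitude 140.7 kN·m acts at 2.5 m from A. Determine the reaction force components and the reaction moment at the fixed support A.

A_x = 0, A_y = 35.68 kN, M_A = -74.45 kN·m

Resultant of the distributed load: 16.99 × 2.1 = 35.679 kN at 2.35 m from A.
ΣF_x = 0: A_x = 0.
ΣF_y = 0: A_y − 16.99·2.1 = 0 → A_y = 35.68 kN.
ΣM about A: M_A − (16.99·2.1)·2.35 + 188.7 − 171.1 + 140.7 = 0 → M_A = -74.45 kN·m.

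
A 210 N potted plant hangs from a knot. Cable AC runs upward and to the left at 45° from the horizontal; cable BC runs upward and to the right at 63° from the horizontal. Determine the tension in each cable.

T_AC = 100.2 N, T_BC = 156.1 N

ΣF_x = 0: −T_AC·cos45° + T_BC·cos63° = 0 → T_BC = 1.55754·T_AC.
ΣF_y = 0: T_AC·sin45° + T_BC·sin63° = 210.
Substitute: T_AC·(0.707107 + 1.55754·0.891007) = 210 → T_AC = 100.244 ≈ 100.2 N.
Then T_BC = 1.55754 × 100.244 = 156.1 N.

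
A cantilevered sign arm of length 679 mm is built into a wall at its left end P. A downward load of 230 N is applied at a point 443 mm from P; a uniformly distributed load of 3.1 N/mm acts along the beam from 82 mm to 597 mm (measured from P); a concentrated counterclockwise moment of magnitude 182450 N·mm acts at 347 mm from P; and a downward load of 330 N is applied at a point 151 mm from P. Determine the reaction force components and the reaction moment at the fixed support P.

P_x = 0, P_y = 2156 N, M_P = 511300 N·mm

Resultant of the distributed load: 3.1 × 515 = 1596.5 N at 339.5 mm from P.
ΣF_x = 0: P_x = 0.
ΣF_y = 0: P_y − 230 − 3.1·515 − 330 = 0 → P_y = 2156 N.
ΣM about P: M_P − 230·443 − (3.1·515)·339.5 + 182450 − 330·151 = 0 → M_P = 511300 N·mm.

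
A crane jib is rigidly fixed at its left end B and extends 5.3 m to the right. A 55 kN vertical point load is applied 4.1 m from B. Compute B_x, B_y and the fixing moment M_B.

ΣF_x = 0: B_x = 0.
ΣF_y = 0: B_y − 55 = 0 → B_y = 55.00 kN.
ΣM about B: M_B − 55·4.1 = 0 → M_B = 225.5 kN·m.

B_x = 0, B_y = 55.00 kN, M_B = 225.5 kN·m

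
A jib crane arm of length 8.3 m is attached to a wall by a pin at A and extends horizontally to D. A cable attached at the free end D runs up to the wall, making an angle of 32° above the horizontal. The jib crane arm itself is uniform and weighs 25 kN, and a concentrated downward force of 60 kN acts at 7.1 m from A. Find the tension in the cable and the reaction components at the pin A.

ΣM about A: T·sin32°·8.3 − 25·4.15 − 60·7.1 = 0 → T = 529.75/(8.3·0.529919) = 120.444 ≈ 120.4 kN.
ΣF_x = 0: A_x − T·cos32° = 0 → A_x = 120.444 × 0.848048 = 102.1 kN.
ΣF_y = 0: A_y + T·sin32° − 25 − 60 = 0 → A_y = 85 − 120.444 × 0.529919 = 21.17 kN.

T = 120.4 kN, A_x = 102.1 kN, A_y = 21.17 kN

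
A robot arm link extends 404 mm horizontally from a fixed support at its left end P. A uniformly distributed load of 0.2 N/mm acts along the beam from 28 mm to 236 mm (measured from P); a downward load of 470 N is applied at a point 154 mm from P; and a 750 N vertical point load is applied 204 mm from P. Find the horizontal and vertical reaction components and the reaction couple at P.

Resultant of the distributed load: 0.2 × 208 = 41.6 N at 132 mm from P.
ΣF_x = 0: P_x = 0.
ΣF_y = 0: P_y − 0.2·208 − 470 − 750 = 0 → P_y = 1262 N.
ΣM about P: M_P − (0.2·208)·132 − 470·154 − 750·204 = 0 → M_P = 230900 N·mm.

P_x = 0, P_y = 1262 N, M_P = 230900 N·mm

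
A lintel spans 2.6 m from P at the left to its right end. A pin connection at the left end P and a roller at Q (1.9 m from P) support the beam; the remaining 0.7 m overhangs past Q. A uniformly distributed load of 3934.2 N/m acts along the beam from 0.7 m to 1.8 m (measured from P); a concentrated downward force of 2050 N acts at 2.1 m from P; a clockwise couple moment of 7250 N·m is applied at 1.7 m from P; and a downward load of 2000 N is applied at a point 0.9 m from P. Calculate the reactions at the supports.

P_x = 0, P_y = -1498 N, Q_y = 9876 N

Resultant of the distributed load: 3934.2 × 1.1 = 4327.62 N at 1.25 m from P.
ΣM about P: Q_y·1.9 − (3934.2·1.1)·1.25 − 2050·2.1 − 7250 − 2000·0.9 = 0 → Q_y = 18764.525/1.9 = 9876.07 ≈ 9876 N.
ΣF_y = 0: P_y + 9876.07 − 3934.2·1.1 − 2050 − 2000 = 0 → P_y = -1498 N.
ΣF_x = 0: no horizontal applied forces, so P_x = 0.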